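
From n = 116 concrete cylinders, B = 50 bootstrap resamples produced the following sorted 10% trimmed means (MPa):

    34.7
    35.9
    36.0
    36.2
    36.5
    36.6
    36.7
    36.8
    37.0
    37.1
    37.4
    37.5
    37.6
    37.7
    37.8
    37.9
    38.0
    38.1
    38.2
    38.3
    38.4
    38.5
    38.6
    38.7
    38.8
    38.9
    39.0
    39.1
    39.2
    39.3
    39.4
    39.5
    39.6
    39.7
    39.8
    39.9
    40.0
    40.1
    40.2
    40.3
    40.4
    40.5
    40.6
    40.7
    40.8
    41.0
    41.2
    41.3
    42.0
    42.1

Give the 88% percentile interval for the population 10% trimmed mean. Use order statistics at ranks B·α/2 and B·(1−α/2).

(36.0, 41.2)

α = 0.12; lower rank = 50 × 0.060 = 3; upper rank = 50 × 0.940 = 47.
The 3rd smallest replicate is 36.0; the 47th is 41.2.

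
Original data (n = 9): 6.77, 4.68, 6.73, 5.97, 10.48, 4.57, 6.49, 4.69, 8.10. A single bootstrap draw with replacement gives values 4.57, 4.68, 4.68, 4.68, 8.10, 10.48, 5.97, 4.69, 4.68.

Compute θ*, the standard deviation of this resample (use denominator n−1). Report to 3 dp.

θ* = 2.091

Mean = 5.8367; sum of squared deviations = 34.9718
s² = 34.9718 / 8 = 4.3715
s = √4.3715 = 2.091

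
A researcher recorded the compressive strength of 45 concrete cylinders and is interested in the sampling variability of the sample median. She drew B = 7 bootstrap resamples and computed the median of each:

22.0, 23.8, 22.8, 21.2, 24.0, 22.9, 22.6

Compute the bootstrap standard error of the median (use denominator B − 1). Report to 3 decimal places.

SE* = 0.973

Bootstrap SE is the standard deviation of the 7 replicate medians.
Mean of replicates: (22.0 + 23.8 + 22.8 + 21.2 + 24.0 + 22.9 + 22.6) / 7 = 159.3000 / 7 = 22.7571
Sum of squared deviations: (−0.7571)² + (+1.0429)² + (+0.0429)² + (−1.5571)² + (+1.2429)² + (+0.1429)² + (−0.1571)² = 5.6771
Variance = 5.6771 / 6 = 0.9462
SE* = √0.9462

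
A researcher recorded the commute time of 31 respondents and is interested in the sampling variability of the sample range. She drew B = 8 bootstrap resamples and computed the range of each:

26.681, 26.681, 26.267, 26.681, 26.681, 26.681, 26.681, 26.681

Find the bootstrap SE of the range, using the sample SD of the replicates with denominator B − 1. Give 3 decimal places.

SE* = 0.146

Bootstrap SE is the standard deviation of the 8 replicate ranges.
Mean of replicates: (26.681 + 26.681 + 26.267 + 26.681 + 26.681 + 26.681 + 26.681 + 26.681) / 8 = 213.0340 / 8 = 26.6292
Sum of squared deviations: (+0.0518)² + (+0.0518)² + (−0.3622)² + (+0.0518)² + (+0.0518)² + (+0.0518)² + (+0.0518)² + (+0.0518)² = 0.1500
Variance = 0.1500 / 7 = 0.0214
SE* = √0.0214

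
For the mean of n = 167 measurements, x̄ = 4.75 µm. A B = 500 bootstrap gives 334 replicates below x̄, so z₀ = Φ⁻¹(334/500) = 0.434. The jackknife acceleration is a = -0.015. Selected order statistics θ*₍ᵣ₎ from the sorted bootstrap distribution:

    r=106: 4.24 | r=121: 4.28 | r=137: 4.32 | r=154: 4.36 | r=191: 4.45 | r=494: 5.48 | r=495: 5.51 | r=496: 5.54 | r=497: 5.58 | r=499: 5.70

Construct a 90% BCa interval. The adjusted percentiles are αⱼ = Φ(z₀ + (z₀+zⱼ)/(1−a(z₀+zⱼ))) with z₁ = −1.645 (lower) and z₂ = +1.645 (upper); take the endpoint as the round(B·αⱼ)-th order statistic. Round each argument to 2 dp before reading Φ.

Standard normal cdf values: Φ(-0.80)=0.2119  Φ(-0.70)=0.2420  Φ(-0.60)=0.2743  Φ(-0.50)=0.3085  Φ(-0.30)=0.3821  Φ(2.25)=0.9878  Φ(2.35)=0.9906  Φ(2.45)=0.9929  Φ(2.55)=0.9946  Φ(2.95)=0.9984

Lower: z₀ + z₁ = 0.434 + (-1.645) = -1.211; 1 − a(z₀+z₁) = 1 − (-0.015)(-1.211) = 0.9818; argument = 0.434 + (-1.211)/0.9818 = -0.7994 → -0.80.
α₁ = Φ(-0.80) = 0.2119; rank = round(500 × 0.2119) = 106; θ*₍106₎ = 4.24.
Upper: z₀ + z₂ = 2.079; 1 − a(z₀+z₂) = 1.0312; argument = 2.4501 → 2.45; α₂ = 0.9929; rank = 496; θ*₍496₎ = 5.54.

(4.24, 5.54)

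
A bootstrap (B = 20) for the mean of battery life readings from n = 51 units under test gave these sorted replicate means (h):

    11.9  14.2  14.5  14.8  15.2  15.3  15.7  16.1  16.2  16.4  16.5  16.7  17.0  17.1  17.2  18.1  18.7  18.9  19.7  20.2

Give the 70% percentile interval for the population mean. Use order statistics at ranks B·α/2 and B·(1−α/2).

α = 0.30; lower rank = 20 × 0.150 = 3; upper rank = 20 × 0.850 = 17.
The 3rd smallest replicate is 14.5; the 17th is 18.7.

(14.5, 18.7)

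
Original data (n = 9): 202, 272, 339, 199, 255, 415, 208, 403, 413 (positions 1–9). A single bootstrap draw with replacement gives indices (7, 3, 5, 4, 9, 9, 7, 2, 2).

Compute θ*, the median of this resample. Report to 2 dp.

θ* = 272.00

Resample values: 208, 339, 255, 199, 413, 413, 208, 272, 272.
Sorted: 199, 208, 208, 255, 272, 272, 339, 413, 413
Median = middle value = 272.00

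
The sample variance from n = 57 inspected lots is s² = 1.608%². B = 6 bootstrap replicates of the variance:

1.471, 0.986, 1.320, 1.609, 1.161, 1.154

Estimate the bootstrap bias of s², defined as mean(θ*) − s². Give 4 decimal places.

bias = −0.3245

mean(θ*) = (1.471 + 0.986 + 1.320 + 1.609 + 1.161 + 1.154) / 6 = 1.28350
bias = 1.28350 − 1.608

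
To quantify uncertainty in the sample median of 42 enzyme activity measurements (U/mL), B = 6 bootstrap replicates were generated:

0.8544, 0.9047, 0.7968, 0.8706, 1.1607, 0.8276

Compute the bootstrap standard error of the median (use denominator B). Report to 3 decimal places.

Bootstrap SE is the standard deviation of the 6 replicate medians.
Mean of replicates: (0.8544 + 0.9047 + 0.7968 + 0.8706 + 1.1607 + 0.8276) / 6 = 5.41480 / 6 = 0.90247
Sum of squared deviations: (−0.04807)² + (+0.00223)² + (−0.10567)² + (−0.03187)² + (+0.25823)² + (−0.07487)² = 0.08679
Variance = 0.08679 / 6 = 0.01446
SE* = √0.01446

SE* = 0.120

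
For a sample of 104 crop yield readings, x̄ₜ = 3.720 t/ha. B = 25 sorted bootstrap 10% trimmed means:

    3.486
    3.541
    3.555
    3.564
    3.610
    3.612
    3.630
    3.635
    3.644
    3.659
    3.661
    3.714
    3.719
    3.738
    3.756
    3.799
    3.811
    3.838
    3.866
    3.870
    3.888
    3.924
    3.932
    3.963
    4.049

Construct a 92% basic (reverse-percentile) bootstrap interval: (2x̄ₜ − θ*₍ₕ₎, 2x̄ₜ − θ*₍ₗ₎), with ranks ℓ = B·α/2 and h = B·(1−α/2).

(3.477, 3.954)

Percentile endpoints at ranks 1 and 24: θ*₍1₎ = 3.486, θ*₍24₎ = 3.963.
Basic interval reflects these around x̄ₜ:
  lower = 2 × 3.720 − 3.963 = 3.477
  upper = 2 × 3.720 − 3.486 = 3.954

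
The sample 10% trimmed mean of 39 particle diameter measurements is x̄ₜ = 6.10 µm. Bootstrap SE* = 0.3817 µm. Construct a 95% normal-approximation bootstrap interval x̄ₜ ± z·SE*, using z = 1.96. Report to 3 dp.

Margin = 1.96 × 0.3817 = 0.7481
Interval: 6.10 ± 0.7481

(5.352, 6.848)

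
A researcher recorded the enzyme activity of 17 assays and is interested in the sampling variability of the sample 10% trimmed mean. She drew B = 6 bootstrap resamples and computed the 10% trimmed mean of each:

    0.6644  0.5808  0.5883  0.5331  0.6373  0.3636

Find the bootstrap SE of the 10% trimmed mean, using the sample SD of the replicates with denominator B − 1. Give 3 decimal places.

Bootstrap SE is the standard deviation of the 6 replicate 10% trimmed means.
Mean of replicates: (0.6644 + 0.5808 + 0.5883 + 0.5331 + 0.6373 + 0.3636) / 6 = 3.36750 / 6 = 0.56125
Sum of squared deviations: (+0.10315)² + (+0.01955)² + (+0.02705)² + (−0.02815)² + (+0.07605)² + (−0.19765)² = 0.05740
Variance = 0.05740 / 5 = 0.01148
SE* = √0.01148

SE* = 0.107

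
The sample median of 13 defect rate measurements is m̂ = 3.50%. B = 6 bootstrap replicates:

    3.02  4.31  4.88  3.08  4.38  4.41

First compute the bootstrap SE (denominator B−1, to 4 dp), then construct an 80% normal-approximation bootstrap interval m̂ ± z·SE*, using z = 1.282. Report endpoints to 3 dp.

(2.509, 4.491)

Mean of replicates = 4.0133; sum of squared deviations = 2.9887; SE* = √(2.9887/5) = 0.7731
Margin = 1.282 × 0.7731 = 0.9911
Interval: 3.50 ± 0.9911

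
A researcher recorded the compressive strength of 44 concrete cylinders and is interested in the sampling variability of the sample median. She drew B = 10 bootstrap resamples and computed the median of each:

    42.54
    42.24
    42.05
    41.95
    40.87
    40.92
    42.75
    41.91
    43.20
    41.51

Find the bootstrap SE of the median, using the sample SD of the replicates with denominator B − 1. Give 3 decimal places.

SE* = 0.749

Bootstrap SE is the standard deviation of the 10 replicate medians.
Mean of replicates: (42.54 + 42.24 + 42.05 + 41.95 + 40.87 + 40.92 + 42.75 + 41.91 + 43.20 + 41.51) / 10 = 419.9400 / 10 = 41.9940
Sum of squared deviations: (+0.5460)² + (+0.2460)² + (+0.0560)² + (−0.0440)² + (−1.1240)² + (−1.0740)² + (+0.7560)² + (−0.0840)² + (+1.2060)² + (−0.4840)² = 5.0478
Variance = 5.0478 / 9 = 0.5609
SE* = √0.5609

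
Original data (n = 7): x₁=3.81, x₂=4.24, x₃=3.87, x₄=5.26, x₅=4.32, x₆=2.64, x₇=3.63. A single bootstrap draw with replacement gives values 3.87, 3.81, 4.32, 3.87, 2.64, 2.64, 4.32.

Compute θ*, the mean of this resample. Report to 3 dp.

θ* = 3.639

Mean = (3.87 + 3.81 + 4.32 + 3.87 + 2.64 + 2.64 + 4.32) / 7 = 25.470 / 7 = 3.639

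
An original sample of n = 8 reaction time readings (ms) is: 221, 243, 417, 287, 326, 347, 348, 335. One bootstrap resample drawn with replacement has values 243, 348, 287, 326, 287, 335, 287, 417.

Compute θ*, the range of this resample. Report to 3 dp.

θ* = 174.000

Range = 417 − 243 = 174.000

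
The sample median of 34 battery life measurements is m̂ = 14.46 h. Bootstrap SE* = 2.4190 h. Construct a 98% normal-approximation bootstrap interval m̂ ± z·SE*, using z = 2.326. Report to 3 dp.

(8.833, 20.087)

Margin = 2.326 × 2.4190 = 5.6266
Interval: 14.46 ± 5.6266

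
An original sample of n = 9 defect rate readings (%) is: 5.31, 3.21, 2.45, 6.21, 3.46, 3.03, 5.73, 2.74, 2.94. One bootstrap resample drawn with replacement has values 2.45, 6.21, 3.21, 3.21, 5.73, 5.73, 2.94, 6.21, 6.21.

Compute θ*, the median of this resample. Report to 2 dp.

θ* = 5.73

Sorted: 2.45, 2.94, 3.21, 3.21, 5.73, 5.73, 6.21, 6.21, 6.21
Median = middle value = 5.73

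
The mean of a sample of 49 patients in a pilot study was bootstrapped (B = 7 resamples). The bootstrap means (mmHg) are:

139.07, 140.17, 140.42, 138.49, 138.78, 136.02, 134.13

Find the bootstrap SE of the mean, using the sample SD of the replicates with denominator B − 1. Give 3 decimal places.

Bootstrap SE is the standard deviation of the 7 replicate means.
Mean of replicates: (139.07 + 140.17 + 140.42 + 138.49 + 138.78 + 136.02 + 134.13) / 7 = 967.0800 / 7 = 138.1543
Sum of squared deviations: (+0.9157)² + (+2.0157)² + (+2.2657)² + (+0.3357)² + (+0.6257)² + (−2.1343)² + (−4.0243)² = 31.2894
Variance = 31.2894 / 6 = 5.2149
SE* = √5.2149

SE* = 2.284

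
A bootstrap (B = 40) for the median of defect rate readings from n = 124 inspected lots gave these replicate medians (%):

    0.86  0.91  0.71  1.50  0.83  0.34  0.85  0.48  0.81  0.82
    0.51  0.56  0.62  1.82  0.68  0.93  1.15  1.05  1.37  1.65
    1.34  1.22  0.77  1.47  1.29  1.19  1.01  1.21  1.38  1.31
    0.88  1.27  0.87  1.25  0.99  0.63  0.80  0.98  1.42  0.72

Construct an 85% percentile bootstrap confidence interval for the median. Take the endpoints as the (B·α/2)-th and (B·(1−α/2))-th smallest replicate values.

(0.51, 1.47)

Sorted replicates: 0.34, 0.48, 0.51, 0.56, 0.62, 0.63, 0.68, 0.71, 0.72, 0.77, 0.80, 0.81, 0.82, 0.83, 0.85, 0.86, 0.87, 0.88, 0.91, 0.93, 0.98, 0.99, 1.01, 1.05, 1.15, 1.19, 1.21, 1.22, 1.25, 1.27, 1.29, 1.31, 1.34, 1.37, 1.38, 1.42, 1.47, 1.50, 1.65, 1.82
α = 0.15; lower rank = 40 × 0.075 = 3; upper rank = 40 × 0.925 = 37.
The 3rd smallest replicate is 0.51; the 37th is 1.47.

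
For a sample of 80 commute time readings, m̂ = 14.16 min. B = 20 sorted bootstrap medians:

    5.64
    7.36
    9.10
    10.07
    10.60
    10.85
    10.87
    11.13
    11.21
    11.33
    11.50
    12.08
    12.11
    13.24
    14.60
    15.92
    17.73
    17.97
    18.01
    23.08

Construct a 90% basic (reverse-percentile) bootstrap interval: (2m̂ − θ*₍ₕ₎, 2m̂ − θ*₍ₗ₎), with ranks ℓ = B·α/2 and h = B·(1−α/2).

Percentile endpoints at ranks 1 and 19: θ*₍1₎ = 5.64, θ*₍19₎ = 18.01.
Basic interval reflects these around m̂:
  lower = 2 × 14.16 − 18.01 = 10.31
  upper = 2 × 14.16 − 5.64 = 22.68

(10.31, 22.68)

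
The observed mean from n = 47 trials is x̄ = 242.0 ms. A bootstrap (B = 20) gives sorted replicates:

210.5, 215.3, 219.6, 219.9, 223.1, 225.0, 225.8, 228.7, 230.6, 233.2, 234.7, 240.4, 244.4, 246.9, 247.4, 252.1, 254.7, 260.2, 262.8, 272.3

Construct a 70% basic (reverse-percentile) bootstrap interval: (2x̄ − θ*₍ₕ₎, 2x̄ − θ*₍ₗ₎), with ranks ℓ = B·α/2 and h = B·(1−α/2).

Percentile endpoints at ranks 3 and 17: θ*₍3₎ = 219.6, θ*₍17₎ = 254.7.
Basic interval reflects these around x̄:
  lower = 2 × 242.0 − 254.7 = 229.3
  upper = 2 × 242.0 − 219.6 = 264.4

(229.3, 264.4)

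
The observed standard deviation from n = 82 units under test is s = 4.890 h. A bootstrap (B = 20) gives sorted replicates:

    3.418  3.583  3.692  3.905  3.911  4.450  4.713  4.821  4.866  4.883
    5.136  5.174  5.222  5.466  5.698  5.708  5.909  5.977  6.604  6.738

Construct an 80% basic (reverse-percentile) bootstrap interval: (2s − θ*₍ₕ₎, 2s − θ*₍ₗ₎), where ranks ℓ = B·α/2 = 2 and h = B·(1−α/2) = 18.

(3.803, 6.197)

Percentile endpoints at ranks 2 and 18: θ*₍2₎ = 3.583, θ*₍18₎ = 5.977.
Basic interval reflects these around s:
  lower = 2 × 4.890 − 5.977 = 3.803
  upper = 2 × 4.890 − 3.583 = 6.197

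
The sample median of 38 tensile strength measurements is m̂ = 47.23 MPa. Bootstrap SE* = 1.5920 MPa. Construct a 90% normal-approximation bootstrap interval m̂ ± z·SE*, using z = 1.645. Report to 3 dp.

(44.611, 49.849)

Margin = 1.645 × 1.5920 = 2.6188
Interval: 47.23 ± 2.6188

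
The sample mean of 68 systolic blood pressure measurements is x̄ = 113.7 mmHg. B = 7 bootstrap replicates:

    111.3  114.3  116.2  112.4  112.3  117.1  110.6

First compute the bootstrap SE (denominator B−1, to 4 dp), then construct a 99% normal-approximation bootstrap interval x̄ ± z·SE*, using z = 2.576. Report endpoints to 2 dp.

(107.32, 120.08)

Mean of replicates = 113.4571; sum of squared deviations = 36.7771; SE* = √(36.7771/6) = 2.4758
Margin = 2.576 × 2.4758 = 6.378
Interval: 113.7 ± 6.378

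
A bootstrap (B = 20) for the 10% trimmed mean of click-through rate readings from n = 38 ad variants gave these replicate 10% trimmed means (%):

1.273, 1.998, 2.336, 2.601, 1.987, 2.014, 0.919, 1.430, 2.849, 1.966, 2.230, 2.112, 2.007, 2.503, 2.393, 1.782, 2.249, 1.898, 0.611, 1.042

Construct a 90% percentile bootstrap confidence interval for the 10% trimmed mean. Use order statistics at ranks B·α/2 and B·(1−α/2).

Sorted replicates: 0.611, 0.919, 1.042, 1.273, 1.430, 1.782, 1.898, 1.966, 1.987, 1.998, 2.007, 2.014, 2.112, 2.230, 2.249, 2.336, 2.393, 2.503, 2.601, 2.849
α = 0.10; lower rank = 20 × 0.050 = 1; upper rank = 20 × 0.950 = 19.
The 1st smallest replicate is 0.611; the 19th is 2.601.

(0.611, 2.601)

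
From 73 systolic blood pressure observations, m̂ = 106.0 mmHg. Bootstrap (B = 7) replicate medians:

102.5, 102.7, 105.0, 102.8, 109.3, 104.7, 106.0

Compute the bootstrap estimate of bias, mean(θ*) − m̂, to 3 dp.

mean(θ*) = (102.5 + 102.7 + 105.0 + 102.8 + 109.3 + 104.7 + 106.0) / 7 = 104.7143
bias = 104.7143 − 106.0

bias = −1.286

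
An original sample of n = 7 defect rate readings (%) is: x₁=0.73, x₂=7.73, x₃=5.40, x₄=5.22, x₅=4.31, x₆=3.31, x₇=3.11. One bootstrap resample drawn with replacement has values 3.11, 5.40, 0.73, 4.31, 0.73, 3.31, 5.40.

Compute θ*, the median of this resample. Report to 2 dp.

θ* = 3.31

Sorted: 0.73, 0.73, 3.11, 3.31, 4.31, 5.40, 5.40
Median = middle value = 3.31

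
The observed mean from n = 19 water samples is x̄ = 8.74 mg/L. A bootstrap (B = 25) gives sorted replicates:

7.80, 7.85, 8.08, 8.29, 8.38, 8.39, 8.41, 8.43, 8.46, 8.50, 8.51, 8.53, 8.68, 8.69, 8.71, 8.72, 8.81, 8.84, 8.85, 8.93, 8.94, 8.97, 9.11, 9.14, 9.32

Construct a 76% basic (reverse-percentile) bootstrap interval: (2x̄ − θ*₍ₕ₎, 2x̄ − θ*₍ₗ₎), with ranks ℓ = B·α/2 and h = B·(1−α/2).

Percentile endpoints at ranks 3 and 22: θ*₍3₎ = 8.08, θ*₍22₎ = 8.97.
Basic interval reflects these around x̄:
  lower = 2 × 8.74 − 8.97 = 8.51
  upper = 2 × 8.74 − 8.08 = 9.40

(8.51, 9.40)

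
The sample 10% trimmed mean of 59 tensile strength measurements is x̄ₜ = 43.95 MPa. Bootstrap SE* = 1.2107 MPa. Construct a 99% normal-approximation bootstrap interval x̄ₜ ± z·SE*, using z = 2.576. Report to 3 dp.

(40.831, 47.069)

Margin = 2.576 × 1.2107 = 3.1188
Interval: 43.95 ± 3.1188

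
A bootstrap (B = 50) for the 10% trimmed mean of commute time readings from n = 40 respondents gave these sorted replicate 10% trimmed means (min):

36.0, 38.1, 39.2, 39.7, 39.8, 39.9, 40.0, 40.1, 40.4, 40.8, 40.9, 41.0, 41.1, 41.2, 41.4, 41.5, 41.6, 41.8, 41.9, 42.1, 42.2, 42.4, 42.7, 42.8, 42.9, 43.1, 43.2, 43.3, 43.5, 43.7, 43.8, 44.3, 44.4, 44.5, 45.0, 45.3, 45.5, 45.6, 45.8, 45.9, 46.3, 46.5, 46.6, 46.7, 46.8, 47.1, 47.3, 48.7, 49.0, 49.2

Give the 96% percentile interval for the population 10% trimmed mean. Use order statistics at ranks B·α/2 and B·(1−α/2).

(36.0, 49.0)

α = 0.04; lower rank = 50 × 0.020 = 1; upper rank = 50 × 0.980 = 49.
The 1st smallest replicate is 36.0; the 49th is 49.0.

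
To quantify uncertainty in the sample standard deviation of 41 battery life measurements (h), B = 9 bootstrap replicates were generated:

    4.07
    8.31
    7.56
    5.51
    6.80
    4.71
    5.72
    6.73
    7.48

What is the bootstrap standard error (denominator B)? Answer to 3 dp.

SE* = 1.330

Bootstrap SE is the standard deviation of the 9 replicate standard deviations.
Mean of replicates: (4.07 + 8.31 + 7.56 + 5.51 + 6.80 + 4.71 + 5.72 + 6.73 + 7.48) / 9 = 56.8900 / 9 = 6.3211
Sum of squared deviations: (−2.2511)² + (+1.9889)² + (+1.2389)² + (−0.8111)² + (+0.4789)² + (−1.6111)² + (−0.6011)² + (+0.4089)² + (+1.1589)² = 15.9125
Variance = 15.9125 / 9 = 1.7681
SE* = √1.7681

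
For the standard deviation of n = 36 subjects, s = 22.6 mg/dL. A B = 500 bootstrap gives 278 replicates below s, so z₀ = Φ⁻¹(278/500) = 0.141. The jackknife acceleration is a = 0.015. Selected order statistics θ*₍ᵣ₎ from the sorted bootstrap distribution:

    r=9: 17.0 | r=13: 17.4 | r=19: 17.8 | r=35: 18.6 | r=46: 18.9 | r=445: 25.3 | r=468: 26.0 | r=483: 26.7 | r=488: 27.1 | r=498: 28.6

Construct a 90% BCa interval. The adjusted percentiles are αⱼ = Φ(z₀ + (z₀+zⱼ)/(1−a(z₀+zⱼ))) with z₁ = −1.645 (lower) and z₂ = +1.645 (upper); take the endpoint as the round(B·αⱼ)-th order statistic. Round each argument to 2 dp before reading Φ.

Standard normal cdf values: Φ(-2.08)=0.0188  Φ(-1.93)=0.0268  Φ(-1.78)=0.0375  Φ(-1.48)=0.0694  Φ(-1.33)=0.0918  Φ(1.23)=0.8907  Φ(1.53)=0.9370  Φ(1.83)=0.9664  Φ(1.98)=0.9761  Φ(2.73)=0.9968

(18.9, 27.1)

Lower: z₀ + z₁ = 0.141 + (-1.645) = -1.504; 1 − a(z₀+z₁) = 1 − (0.015)(-1.504) = 1.0226; argument = 0.141 + (-1.504)/1.0226 = -1.3298 → -1.33.
α₁ = Φ(-1.33) = 0.0918; rank = round(500 × 0.0918) = 46; θ*₍46₎ = 18.9.
Upper: z₀ + z₂ = 1.786; 1 − a(z₀+z₂) = 0.9732; argument = 1.9762 → 1.98; α₂ = 0.9761; rank = 488; θ*₍488₎ = 27.1.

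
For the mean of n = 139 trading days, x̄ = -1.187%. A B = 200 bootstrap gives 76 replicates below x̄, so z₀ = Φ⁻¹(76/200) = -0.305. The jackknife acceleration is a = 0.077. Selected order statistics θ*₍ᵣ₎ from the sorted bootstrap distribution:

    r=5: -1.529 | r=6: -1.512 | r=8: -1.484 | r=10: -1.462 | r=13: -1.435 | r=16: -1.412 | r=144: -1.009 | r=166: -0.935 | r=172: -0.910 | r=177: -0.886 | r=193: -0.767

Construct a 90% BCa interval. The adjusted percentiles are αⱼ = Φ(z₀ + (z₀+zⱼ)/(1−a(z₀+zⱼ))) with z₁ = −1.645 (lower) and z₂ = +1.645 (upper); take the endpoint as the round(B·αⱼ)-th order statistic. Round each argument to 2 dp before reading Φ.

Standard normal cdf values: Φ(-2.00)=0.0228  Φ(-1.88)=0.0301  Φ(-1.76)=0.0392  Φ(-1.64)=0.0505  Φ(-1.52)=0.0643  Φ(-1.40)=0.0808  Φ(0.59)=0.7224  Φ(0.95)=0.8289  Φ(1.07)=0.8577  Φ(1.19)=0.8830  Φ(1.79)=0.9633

Lower: z₀ + z₁ = -0.305 + (-1.645) = -1.950; 1 − a(z₀+z₁) = 1 − (0.077)(-1.950) = 1.1502; argument = -0.305 + (-1.950)/1.1502 = -2.0004 → -2.00.
α₁ = Φ(-2.00) = 0.0228; rank = round(200 × 0.0228) = 5; θ*₍5₎ = -1.529.
Upper: z₀ + z₂ = 1.340; 1 − a(z₀+z₂) = 0.8968; argument = 1.1892 → 1.19; α₂ = 0.8830; rank = 177; θ*₍177₎ = -0.886.

(-1.529, -0.886)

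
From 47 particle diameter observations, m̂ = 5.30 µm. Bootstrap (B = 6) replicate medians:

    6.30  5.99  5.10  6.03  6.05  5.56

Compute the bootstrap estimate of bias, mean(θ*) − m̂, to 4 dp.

bias = +0.5383

mean(θ*) = (6.30 + 5.99 + 5.10 + 6.03 + 6.05 + 5.56) / 6 = 5.83833
bias = 5.83833 − 5.30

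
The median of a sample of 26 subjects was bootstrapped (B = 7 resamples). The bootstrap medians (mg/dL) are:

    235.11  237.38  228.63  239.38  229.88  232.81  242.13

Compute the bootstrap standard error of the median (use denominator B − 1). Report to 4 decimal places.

Bootstrap SE is the standard deviation of the 7 replicate medians.
Mean of replicates: (235.11 + 237.38 + 228.63 + 239.38 + 229.88 + 232.81 + 242.13) / 7 = 1645.32000 / 7 = 235.04571
Sum of squared deviations: (+0.06429)² + (+2.33429)² + (−6.41571)² + (+4.33429)² + (−5.16571)² + (−2.23571)² + (+7.08429)² = 147.27057
Variance = 147.27057 / 6 = 24.54510
SE* = √24.54510

SE* = 4.9543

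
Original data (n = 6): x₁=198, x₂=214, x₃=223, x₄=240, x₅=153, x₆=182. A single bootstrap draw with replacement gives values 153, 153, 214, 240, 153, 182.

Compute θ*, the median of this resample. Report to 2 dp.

Sorted: 153, 153, 153, 182, 214, 240
Median = average of the two middle values = 167.50

θ* = 167.50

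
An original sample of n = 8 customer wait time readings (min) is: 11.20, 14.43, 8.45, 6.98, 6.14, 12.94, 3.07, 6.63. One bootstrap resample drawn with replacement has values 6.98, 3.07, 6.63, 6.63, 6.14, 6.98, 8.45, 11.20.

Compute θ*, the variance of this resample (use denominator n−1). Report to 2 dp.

Mean = 7.0100; sum of squared deviations = 36.2008
s² = 36.2008 / 7 = 5.1715

θ* = 5.17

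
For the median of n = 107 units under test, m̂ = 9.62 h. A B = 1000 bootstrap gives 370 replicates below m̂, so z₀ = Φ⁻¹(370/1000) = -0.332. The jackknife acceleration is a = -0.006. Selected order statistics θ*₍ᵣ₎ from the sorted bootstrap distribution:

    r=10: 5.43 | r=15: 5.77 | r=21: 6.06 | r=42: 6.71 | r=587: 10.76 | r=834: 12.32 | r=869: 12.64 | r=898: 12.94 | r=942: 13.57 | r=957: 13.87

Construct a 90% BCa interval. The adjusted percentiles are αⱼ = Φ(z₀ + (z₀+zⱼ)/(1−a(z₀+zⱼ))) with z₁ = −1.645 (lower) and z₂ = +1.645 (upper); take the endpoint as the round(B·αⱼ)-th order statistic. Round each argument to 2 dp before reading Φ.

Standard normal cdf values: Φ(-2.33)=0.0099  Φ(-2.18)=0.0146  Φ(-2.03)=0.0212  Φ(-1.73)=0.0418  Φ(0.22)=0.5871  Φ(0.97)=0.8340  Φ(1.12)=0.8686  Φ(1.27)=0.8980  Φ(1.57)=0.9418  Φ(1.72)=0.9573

(5.43, 12.32)

Lower: z₀ + z₁ = -0.332 + (-1.645) = -1.977; 1 − a(z₀+z₁) = 1 − (-0.006)(-1.977) = 0.9881; argument = -0.332 + (-1.977)/0.9881 = -2.3327 → -2.33.
α₁ = Φ(-2.33) = 0.0099; rank = round(1000 × 0.0099) = 10; θ*₍10₎ = 5.43.
Upper: z₀ + z₂ = 1.313; 1 − a(z₀+z₂) = 1.0079; argument = 0.9707 → 0.97; α₂ = 0.8340; rank = 834; θ*₍834₎ = 12.32.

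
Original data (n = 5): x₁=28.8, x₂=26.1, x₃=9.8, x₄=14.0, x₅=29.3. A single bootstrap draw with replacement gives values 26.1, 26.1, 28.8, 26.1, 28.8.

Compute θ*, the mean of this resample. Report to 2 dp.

Mean = (26.1 + 26.1 + 28.8 + 26.1 + 28.8) / 5 = 135.90 / 5 = 27.18

θ* = 27.18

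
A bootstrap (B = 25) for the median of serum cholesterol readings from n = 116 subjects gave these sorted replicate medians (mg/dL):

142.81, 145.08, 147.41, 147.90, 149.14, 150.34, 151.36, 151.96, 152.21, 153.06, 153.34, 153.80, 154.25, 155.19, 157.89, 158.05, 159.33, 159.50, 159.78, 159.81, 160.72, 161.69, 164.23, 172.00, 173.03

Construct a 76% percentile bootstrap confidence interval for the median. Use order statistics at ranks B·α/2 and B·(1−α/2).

(147.41, 161.69)

α = 0.24; lower rank = 25 × 0.120 = 3; upper rank = 25 × 0.880 = 22.
The 3rd smallest replicate is 147.41; the 22nd is 161.69.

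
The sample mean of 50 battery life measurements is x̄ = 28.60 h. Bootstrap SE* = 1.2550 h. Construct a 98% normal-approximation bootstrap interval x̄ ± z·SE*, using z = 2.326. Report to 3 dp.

Margin = 2.326 × 1.2550 = 2.9191
Interval: 28.60 ± 2.9191

(25.681, 31.519)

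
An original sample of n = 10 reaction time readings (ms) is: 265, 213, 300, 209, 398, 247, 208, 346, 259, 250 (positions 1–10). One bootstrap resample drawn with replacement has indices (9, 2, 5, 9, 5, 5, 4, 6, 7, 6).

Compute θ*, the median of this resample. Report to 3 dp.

θ* = 253.000

Resample values: 259, 213, 398, 259, 398, 398, 209, 247, 208, 247.
Sorted: 208, 209, 213, 247, 247, 259, 259, 398, 398, 398
Median = average of the two middle values = 253.000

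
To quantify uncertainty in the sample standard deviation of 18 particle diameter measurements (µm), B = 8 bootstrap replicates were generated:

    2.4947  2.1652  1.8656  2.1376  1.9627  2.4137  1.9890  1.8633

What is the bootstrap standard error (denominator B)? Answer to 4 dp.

Bootstrap SE is the standard deviation of the 8 replicate standard deviations.
Mean of replicates: (2.4947 + 2.1652 + 1.8656 + 2.1376 + 1.9627 + 2.4137 + 1.9890 + 1.8633) / 8 = 16.89180 / 8 = 2.11147
Sum of squared deviations: (+0.38322)² + (+0.05373)² + (−0.24588)² + (+0.02612)² + (−0.14878)² + (+0.30222)² + (−0.12247)² + (−0.24818)² = 0.40095
Variance = 0.40095 / 8 = 0.05012
SE* = √0.05012

SE* = 0.2239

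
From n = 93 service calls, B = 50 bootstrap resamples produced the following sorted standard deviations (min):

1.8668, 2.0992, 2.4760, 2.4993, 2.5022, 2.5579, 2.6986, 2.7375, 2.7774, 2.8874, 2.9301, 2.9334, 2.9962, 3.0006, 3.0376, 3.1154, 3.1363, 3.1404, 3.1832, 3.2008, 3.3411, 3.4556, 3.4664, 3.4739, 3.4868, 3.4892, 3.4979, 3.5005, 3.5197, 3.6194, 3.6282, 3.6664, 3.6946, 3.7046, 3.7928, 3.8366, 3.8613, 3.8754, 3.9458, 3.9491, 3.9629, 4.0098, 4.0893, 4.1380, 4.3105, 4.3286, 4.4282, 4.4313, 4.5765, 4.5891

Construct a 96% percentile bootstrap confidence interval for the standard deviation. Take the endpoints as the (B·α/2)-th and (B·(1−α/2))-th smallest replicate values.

(1.8668, 4.5765)

α = 0.04; lower rank = 50 × 0.020 = 1; upper rank = 50 × 0.980 = 49.
The 1st smallest replicate is 1.8668; the 49th is 4.5765.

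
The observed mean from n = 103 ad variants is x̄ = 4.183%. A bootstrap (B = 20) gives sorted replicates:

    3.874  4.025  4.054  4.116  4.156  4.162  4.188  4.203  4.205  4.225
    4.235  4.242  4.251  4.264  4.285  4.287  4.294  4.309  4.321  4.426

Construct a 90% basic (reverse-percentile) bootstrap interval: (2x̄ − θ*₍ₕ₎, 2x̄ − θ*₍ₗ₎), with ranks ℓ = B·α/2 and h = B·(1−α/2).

(4.045, 4.492)

Percentile endpoints at ranks 1 and 19: θ*₍1₎ = 3.874, θ*₍19₎ = 4.321.
Basic interval reflects these around x̄:
  lower = 2 × 4.183 − 4.321 = 4.045
  upper = 2 × 4.183 − 3.874 = 4.492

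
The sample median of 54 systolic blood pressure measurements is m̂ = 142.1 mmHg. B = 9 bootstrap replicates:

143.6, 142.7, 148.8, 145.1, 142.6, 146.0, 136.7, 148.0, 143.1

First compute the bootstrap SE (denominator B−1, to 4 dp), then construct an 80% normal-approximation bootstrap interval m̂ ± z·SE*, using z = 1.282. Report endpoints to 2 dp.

(137.52, 146.68)

Mean of replicates = 144.0667; sum of squared deviations = 102.1200; SE* = √(102.1200/8) = 3.5728
Margin = 1.282 × 3.5728 = 4.580
Interval: 142.1 ± 4.580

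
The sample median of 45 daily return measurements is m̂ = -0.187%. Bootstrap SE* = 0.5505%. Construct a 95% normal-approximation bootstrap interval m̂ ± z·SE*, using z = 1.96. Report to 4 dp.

(-1.2660, 0.8920)

Margin = 1.96 × 0.5505 = 1.07898
Interval: -0.187 ± 1.07898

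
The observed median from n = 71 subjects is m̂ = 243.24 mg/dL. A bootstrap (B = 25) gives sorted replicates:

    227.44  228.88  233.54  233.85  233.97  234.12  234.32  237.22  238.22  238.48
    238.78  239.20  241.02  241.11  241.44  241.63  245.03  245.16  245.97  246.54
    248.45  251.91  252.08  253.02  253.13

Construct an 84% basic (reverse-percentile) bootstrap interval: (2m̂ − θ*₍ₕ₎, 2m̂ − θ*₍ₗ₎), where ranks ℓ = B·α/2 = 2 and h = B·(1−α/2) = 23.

(234.40, 257.60)

Percentile endpoints at ranks 2 and 23: θ*₍2₎ = 228.88, θ*₍23₎ = 252.08.
Basic interval reflects these around m̂:
  lower = 2 × 243.24 − 252.08 = 234.40
  upper = 2 × 243.24 − 228.88 = 257.60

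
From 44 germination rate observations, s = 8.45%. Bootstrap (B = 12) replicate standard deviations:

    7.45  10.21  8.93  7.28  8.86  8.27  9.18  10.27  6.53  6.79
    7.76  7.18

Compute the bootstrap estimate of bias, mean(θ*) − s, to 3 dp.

bias = −0.224

mean(θ*) = (7.45 + 10.21 + 8.93 + 7.28 + 8.86 + 8.27 + 9.18 + 10.27 + 6.53 + 6.79 + 7.76 + 7.18) / 12 = 8.2258
bias = 8.2258 − 8.45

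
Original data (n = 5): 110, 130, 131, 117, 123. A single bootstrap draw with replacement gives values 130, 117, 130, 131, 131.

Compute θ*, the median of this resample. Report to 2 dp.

θ* = 130.00

Sorted: 117, 130, 130, 131, 131
Median = middle value = 130.00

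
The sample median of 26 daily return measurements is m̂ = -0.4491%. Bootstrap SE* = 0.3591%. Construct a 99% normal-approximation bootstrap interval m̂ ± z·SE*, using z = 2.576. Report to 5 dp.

(-1.37414, 0.47594)

Margin = 2.576 × 0.3591 = 0.925042
Interval: -0.4491 ± 0.925042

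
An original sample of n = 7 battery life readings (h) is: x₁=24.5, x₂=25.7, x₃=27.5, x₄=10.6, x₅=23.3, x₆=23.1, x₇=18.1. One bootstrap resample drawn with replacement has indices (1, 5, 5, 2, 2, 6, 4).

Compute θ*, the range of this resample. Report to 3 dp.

θ* = 15.100

Resample values: 24.5, 23.3, 23.3, 25.7, 25.7, 23.1, 10.6.
Range = 25.7 − 10.6 = 15.100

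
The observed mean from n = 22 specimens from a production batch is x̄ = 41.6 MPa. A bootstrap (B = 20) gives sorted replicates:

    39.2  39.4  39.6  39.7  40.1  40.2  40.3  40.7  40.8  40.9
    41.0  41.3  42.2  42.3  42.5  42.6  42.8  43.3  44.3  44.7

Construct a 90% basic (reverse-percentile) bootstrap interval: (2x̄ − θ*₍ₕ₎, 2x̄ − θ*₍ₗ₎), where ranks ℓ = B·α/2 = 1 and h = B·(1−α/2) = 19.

Percentile endpoints at ranks 1 and 19: θ*₍1₎ = 39.2, θ*₍19₎ = 44.3.
Basic interval reflects these around x̄:
  lower = 2 × 41.6 − 44.3 = 38.9
  upper = 2 × 41.6 − 39.2 = 44.0

(38.9, 44.0)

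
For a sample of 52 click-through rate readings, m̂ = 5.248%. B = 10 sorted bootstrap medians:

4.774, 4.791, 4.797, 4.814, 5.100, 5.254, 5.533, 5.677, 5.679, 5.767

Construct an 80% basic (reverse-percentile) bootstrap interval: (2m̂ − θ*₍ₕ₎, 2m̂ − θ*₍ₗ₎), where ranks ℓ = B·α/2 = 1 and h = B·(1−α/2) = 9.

(4.817, 5.722)

Percentile endpoints at ranks 1 and 9: θ*₍1₎ = 4.774, θ*₍9₎ = 5.679.
Basic interval reflects these around m̂:
  lower = 2 × 5.248 − 5.679 = 4.817
  upper = 2 × 5.248 − 4.774 = 5.722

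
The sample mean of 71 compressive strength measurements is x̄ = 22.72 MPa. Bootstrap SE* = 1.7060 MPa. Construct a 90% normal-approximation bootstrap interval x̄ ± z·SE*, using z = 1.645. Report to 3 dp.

Margin = 1.645 × 1.7060 = 2.8064
Interval: 22.72 ± 2.8064

(19.914, 25.526)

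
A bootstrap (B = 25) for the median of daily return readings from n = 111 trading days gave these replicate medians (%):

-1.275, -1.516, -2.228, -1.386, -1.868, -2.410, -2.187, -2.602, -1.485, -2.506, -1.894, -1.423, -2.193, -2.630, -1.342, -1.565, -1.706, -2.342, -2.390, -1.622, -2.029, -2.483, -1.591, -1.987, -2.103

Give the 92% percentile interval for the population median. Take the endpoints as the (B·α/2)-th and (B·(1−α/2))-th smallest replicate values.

(-2.630, -1.342)

Sorted replicates: -2.630, -2.602, -2.506, -2.483, -2.410, -2.390, -2.342, -2.228, -2.193, -2.187, -2.103, -2.029, -1.987, -1.894, -1.868, -1.706, -1.622, -1.591, -1.565, -1.516, -1.485, -1.423, -1.386, -1.342, -1.275
α = 0.08; lower rank = 25 × 0.040 = 1; upper rank = 25 × 0.960 = 24.
The 1st smallest replicate is -2.630; the 24th is -1.342.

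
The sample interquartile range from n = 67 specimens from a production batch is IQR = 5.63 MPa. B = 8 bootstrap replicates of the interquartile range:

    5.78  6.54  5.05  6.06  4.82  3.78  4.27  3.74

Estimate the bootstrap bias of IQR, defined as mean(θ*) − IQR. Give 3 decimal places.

mean(θ*) = (5.78 + 6.54 + 5.05 + 6.06 + 4.82 + 3.78 + 4.27 + 3.74) / 8 = 5.0050
bias = 5.0050 − 5.63

bias = −0.625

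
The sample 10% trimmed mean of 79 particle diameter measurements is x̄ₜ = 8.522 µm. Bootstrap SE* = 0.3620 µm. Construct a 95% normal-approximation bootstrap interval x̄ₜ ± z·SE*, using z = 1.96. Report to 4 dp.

Margin = 1.96 × 0.3620 = 0.70952
Interval: 8.522 ± 0.70952

(7.8125, 9.2315)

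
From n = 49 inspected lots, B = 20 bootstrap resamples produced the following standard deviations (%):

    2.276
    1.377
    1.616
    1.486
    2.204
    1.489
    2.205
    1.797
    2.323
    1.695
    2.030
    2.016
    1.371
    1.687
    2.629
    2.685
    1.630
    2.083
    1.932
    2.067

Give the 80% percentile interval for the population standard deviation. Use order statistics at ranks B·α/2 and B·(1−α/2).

Sorted replicates: 1.371, 1.377, 1.486, 1.489, 1.616, 1.630, 1.687, 1.695, 1.797, 1.932, 2.016, 2.030, 2.067, 2.083, 2.204, 2.205, 2.276, 2.323, 2.629, 2.685
α = 0.20; lower rank = 20 × 0.100 = 2; upper rank = 20 × 0.900 = 18.
The 2nd smallest replicate is 1.377; the 18th is 2.323.

(1.377, 2.323)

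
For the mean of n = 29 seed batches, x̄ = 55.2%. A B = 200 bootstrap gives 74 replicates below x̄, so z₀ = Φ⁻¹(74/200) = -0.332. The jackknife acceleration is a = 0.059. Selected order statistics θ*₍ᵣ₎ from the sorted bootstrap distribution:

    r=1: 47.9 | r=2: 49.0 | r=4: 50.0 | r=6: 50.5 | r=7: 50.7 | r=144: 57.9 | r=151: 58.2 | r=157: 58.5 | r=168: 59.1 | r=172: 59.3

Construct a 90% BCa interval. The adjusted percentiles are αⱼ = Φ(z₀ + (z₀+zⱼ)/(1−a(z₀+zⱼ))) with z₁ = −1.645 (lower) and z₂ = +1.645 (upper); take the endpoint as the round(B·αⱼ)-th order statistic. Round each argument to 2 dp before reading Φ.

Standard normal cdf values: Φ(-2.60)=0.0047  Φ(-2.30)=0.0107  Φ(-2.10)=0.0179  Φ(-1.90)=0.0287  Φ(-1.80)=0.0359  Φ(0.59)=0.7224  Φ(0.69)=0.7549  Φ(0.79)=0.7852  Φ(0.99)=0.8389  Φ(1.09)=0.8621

Lower: z₀ + z₁ = -0.332 + (-1.645) = -1.977; 1 − a(z₀+z₁) = 1 − (0.059)(-1.977) = 1.1166; argument = -0.332 + (-1.977)/1.1166 = -2.1025 → -2.10.
α₁ = Φ(-2.10) = 0.0179; rank = round(200 × 0.0179) = 4; θ*₍4₎ = 50.0.
Upper: z₀ + z₂ = 1.313; 1 − a(z₀+z₂) = 0.9225; argument = 1.0913 → 1.09; α₂ = 0.8621; rank = 172; θ*₍172₎ = 59.3.

(50.0, 59.3)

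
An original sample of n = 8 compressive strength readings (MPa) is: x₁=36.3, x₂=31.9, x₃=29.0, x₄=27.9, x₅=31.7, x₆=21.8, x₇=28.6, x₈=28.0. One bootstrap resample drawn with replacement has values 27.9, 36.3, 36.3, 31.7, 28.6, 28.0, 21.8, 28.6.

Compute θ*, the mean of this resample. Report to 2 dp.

θ* = 29.90

Mean = (27.9 + 36.3 + 36.3 + 31.7 + 28.6 + 28.0 + 21.8 + 28.6) / 8 = 239.20 / 8 = 29.90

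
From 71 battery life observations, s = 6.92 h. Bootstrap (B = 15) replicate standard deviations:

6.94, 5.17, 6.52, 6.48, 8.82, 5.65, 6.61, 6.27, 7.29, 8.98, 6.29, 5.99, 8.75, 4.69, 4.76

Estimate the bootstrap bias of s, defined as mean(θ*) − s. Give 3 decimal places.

bias = −0.306

mean(θ*) = (6.94 + 5.17 + 6.52 + 6.48 + 8.82 + 5.65 + 6.61 + 6.27 + 7.29 + 8.98 + 6.29 + 5.99 + 8.75 + 4.69 + 4.76) / 15 = 6.6140
bias = 6.6140 − 6.92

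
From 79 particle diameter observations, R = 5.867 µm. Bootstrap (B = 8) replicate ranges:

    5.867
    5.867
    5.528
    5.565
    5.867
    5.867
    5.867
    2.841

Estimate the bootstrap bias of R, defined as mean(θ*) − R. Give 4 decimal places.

bias = −0.4584

mean(θ*) = (5.867 + 5.867 + 5.528 + 5.565 + 5.867 + 5.867 + 5.867 + 2.841) / 8 = 5.40862
bias = 5.40862 − 5.867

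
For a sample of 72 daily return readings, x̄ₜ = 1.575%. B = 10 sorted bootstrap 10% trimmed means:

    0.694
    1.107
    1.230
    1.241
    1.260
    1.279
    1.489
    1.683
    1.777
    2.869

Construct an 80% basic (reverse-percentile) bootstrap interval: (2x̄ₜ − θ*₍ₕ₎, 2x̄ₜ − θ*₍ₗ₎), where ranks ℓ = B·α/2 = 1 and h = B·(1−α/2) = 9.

Percentile endpoints at ranks 1 and 9: θ*₍1₎ = 0.694, θ*₍9₎ = 1.777.
Basic interval reflects these around x̄ₜ:
  lower = 2 × 1.575 − 1.777 = 1.373
  upper = 2 × 1.575 − 0.694 = 2.456

(1.373, 2.456)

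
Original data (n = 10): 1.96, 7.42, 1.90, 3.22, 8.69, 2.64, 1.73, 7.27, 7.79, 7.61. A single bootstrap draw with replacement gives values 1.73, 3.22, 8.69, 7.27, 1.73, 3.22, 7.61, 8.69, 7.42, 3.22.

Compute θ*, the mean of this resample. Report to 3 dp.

Mean = (1.73 + 3.22 + 8.69 + 7.27 + 1.73 + 3.22 + 7.61 + 8.69 + 7.42 + 3.22) / 10 = 52.800 / 10 = 5.280

θ* = 5.280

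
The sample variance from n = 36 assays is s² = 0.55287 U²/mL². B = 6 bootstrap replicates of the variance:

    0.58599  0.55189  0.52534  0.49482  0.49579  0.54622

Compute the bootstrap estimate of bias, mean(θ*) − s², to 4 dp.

bias = −0.0195

mean(θ*) = (0.58599 + 0.55189 + 0.52534 + 0.49482 + 0.49579 + 0.54622) / 6 = 0.53334
bias = 0.53334 − 0.55287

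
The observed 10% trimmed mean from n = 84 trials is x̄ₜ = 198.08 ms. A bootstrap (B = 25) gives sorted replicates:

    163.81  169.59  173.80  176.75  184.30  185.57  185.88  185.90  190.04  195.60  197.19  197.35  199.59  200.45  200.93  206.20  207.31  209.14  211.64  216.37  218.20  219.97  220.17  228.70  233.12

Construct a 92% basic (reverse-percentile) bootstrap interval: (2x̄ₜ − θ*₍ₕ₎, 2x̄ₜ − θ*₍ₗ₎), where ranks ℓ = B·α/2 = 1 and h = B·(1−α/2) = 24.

Percentile endpoints at ranks 1 and 24: θ*₍1₎ = 163.81, θ*₍24₎ = 228.70.
Basic interval reflects these around x̄ₜ:
  lower = 2 × 198.08 − 228.70 = 167.46
  upper = 2 × 198.08 − 163.81 = 232.35

(167.46, 232.35)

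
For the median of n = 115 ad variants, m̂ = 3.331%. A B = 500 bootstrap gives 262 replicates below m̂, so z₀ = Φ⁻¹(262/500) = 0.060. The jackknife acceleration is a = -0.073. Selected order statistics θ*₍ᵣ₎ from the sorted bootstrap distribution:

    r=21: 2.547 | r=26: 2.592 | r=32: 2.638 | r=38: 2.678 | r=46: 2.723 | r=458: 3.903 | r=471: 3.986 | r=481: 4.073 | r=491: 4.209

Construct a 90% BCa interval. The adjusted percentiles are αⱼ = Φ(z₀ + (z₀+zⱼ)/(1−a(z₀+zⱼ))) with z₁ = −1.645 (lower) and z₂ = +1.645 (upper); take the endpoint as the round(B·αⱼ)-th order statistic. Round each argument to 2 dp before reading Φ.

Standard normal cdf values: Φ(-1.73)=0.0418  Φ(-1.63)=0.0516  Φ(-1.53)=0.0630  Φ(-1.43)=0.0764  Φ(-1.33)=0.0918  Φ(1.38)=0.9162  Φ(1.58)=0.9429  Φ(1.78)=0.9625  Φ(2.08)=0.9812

(2.547, 3.986)

Lower: z₀ + z₁ = 0.060 + (-1.645) = -1.585; 1 − a(z₀+z₁) = 1 − (-0.073)(-1.585) = 0.8843; argument = 0.060 + (-1.585)/0.8843 = -1.7324 → -1.73.
α₁ = Φ(-1.73) = 0.0418; rank = round(500 × 0.0418) = 21; θ*₍21₎ = 2.547.
Upper: z₀ + z₂ = 1.705; 1 − a(z₀+z₂) = 1.1245; argument = 1.5763 → 1.58; α₂ = 0.9429; rank = 471; θ*₍471₎ = 3.986.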